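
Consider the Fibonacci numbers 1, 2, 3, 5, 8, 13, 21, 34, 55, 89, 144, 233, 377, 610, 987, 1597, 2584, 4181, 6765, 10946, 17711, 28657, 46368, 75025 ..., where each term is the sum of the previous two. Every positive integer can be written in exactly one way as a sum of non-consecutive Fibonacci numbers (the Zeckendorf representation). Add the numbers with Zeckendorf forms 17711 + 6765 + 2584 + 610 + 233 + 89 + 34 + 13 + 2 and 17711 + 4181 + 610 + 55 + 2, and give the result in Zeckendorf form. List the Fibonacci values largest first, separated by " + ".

The two numbers are 28041 and 22559, so their sum is 50600.
50600 − 46368 = 4232
4232 − 4181 = 51
51 − 34 = 17
17 − 13 = 4
4 − 3 = 1
1 − 1 = 0

46368 + 4181 + 34 + 13 + 3 + 1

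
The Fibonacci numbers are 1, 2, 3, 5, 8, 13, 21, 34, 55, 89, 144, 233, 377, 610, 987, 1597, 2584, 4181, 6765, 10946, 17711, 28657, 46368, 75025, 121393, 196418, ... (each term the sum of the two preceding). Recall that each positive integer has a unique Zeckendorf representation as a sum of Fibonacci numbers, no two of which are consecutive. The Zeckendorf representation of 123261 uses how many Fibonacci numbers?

6

Greedy algorithm:
subtract 121393 from 123261: 1868 remains
subtract 1597 from 1868: 271 remains
subtract 233 from 271: 38 remains
subtract 34 from 38: 4 remains
subtract 3 from 4: 1 remains
subtract 1 from 1: 0 remains
123261 = 121393 + 1597 + 233 + 34 + 3 + 1, which has 6 terms.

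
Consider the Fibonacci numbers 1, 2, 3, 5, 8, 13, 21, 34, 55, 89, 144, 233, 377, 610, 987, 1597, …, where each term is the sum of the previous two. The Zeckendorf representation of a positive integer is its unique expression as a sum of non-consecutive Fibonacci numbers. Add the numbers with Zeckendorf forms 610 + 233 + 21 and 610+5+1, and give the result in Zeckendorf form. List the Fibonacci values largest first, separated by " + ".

The two numbers are 864 and 616, so their sum is 1480.
Greedy algorithm:
1480: greatest Fibonacci not exceeding it is 987, leaving 493
493: greatest Fibonacci not exceeding it is 377, leaving 116
116: greatest Fibonacci not exceeding it is 89, leaving 27
27: greatest Fibonacci not exceeding it is 21, leaving 6
6: greatest Fibonacci not exceeding it is 5, leaving 1
1: greatest Fibonacci not exceeding it is 1, leaving 0

987 + 377 + 89 + 21 + 5 + 1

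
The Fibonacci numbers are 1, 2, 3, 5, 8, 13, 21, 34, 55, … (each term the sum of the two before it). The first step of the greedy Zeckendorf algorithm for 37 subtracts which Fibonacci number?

34

34 ≤ 37 < 55, so the largest Fibonacci number not exceeding 37 is 34.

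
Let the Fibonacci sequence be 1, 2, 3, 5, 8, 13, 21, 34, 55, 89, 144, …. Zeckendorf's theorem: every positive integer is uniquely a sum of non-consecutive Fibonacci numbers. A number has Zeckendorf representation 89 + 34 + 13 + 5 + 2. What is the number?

89 + 34 + 13 + 5 + 2 = 143.

143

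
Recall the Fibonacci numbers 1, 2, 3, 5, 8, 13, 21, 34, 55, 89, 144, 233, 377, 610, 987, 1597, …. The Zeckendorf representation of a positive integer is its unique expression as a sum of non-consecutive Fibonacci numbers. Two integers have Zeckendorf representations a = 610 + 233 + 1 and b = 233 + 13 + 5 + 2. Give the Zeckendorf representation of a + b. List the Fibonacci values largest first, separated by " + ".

The two numbers are 844 and 253, so their sum is 1097.
take 987 (≤ 1097); 1097 − 987 = 110
take 89 (≤ 110); 110 − 89 = 21
take 21 (≤ 21); 21 − 21 = 0

987 + 89 + 21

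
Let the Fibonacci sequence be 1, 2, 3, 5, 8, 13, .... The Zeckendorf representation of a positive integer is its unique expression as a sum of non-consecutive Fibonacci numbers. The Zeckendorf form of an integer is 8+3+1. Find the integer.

12

8+3+1 = 12.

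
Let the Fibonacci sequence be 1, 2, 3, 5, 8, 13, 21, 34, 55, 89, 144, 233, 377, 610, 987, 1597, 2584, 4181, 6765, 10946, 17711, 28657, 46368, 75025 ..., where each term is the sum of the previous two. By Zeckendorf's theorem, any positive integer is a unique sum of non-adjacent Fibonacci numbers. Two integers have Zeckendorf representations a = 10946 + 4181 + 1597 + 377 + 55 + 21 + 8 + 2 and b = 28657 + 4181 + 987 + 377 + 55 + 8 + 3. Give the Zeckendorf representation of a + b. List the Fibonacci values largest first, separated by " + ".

The two numbers are 17187 and 34268, so their sum is 51455.
Repeatedly subtract the largest Fibonacci number that fits:
subtract 46368 from 51455: 5087 remains
subtract 4181 from 5087: 906 remains
subtract 610 from 906: 296 remains
subtract 233 from 296: 63 remains
subtract 55 from 63: 8 remains
subtract 8 from 8: 0 remains

46368 + 4181 + 610 + 233 + 55 + 8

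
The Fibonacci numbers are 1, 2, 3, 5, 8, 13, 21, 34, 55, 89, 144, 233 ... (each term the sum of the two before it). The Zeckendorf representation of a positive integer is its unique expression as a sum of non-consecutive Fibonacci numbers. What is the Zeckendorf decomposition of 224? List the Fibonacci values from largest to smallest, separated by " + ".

144 + 55 + 21 + 3 + 1

Greedy algorithm:
224: greatest Fibonacci not exceeding it is 144, leaving 80
80: greatest Fibonacci not exceeding it is 55, leaving 25
25: greatest Fibonacci not exceeding it is 21, leaving 4
4: greatest Fibonacci not exceeding it is 3, leaving 1
1: greatest Fibonacci not exceeding it is 1, leaving 0
So 224 = 144 + 55 + 21 + 3 + 1, with no two terms consecutive in the sequence.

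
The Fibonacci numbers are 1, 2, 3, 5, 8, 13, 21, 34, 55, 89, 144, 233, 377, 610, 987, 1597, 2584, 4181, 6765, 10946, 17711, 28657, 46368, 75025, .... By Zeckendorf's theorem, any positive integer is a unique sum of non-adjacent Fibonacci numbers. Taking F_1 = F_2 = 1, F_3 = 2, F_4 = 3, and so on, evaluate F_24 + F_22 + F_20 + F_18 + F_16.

74415

F_24 + F_22 + F_20 + F_18 + F_16 = 46368 + 17711 + 6765 + 2584 + 987 = 74415.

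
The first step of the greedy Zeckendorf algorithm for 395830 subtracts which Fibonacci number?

317811 ≤ 395830 < 514229, so the largest Fibonacci number not exceeding 395830 is 317811.

317811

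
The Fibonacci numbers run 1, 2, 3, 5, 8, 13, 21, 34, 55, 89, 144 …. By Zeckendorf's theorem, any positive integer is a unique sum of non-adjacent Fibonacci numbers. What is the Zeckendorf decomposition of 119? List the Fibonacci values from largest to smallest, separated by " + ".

Greedily peel off the largest Fibonacci term at each step:
89 ≤ 119 < 144, so take 89; remainder 30
21 ≤ 30 < 34, so take 21; remainder 9
8 ≤ 9 < 13, so take 8; remainder 1
1 ≤ 1 < 2, so take 1; remainder 0
So 119 = 89 + 21 + 8 + 1, with no two terms consecutive in the sequence.

89 + 21 + 8 + 1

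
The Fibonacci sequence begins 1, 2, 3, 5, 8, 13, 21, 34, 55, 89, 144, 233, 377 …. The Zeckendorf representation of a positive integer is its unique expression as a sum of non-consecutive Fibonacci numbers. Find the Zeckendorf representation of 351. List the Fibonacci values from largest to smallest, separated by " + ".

233 + 89 + 21 + 8

351 − 233 = 118
118 − 89 = 29
29 − 21 = 8
8 − 8 = 0
So 351 = 233 + 89 + 21 + 8, with no two terms consecutive in the sequence.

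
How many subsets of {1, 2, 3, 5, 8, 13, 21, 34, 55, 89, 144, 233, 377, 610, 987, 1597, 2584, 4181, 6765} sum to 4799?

Starting from the Zeckendorf form and repeatedly splitting a term F_k into F_{k−1} + F_{k−2} (when neither is already used) reaches every representation.
4799 = 4181+610+8 = 4181+610+5+3 = 4181+377+233+8 = 4181+610+5+2+1 = … (38 more), for 42 in all.

42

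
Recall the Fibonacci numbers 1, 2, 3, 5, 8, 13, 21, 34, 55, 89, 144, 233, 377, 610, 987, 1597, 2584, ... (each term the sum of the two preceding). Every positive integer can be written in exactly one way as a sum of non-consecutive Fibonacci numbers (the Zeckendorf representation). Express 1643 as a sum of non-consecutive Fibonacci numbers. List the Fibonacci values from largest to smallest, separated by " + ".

subtract 1597 from 1643: 46 remains
subtract 34 from 46: 12 remains
subtract 8 from 12: 4 remains
subtract 3 from 4: 1 remains
subtract 1 from 1: 0 remains
So 1643 = 1597 + 34 + 8 + 3 + 1, with no two terms consecutive in the sequence.

1597 + 34 + 8 + 3 + 1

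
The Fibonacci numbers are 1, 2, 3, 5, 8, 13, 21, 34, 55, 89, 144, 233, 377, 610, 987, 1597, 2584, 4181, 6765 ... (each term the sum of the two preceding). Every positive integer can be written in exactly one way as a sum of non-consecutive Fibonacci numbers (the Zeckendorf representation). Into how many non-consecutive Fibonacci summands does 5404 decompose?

Greedily peel off the largest Fibonacci term at each step:
take 4181 (≤ 5404); 5404 − 4181 = 1223
take 987 (≤ 1223); 1223 − 987 = 236
take 233 (≤ 236); 236 − 233 = 3
take 3 (≤ 3); 3 − 3 = 0
5404 = 4181 + 987 + 233 + 3, which has 4 terms.

4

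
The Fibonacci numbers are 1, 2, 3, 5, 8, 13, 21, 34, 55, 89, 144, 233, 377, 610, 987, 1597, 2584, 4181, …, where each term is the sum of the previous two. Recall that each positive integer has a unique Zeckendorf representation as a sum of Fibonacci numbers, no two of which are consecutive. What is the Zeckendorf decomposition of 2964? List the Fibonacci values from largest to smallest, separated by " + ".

subtract 2584 from 2964: 380 remains
subtract 377 from 380: 3 remains
subtract 3 from 3: 0 remains
So 2964 = 2584 + 377 + 3, with no two terms consecutive in the sequence.

2584 + 377 + 3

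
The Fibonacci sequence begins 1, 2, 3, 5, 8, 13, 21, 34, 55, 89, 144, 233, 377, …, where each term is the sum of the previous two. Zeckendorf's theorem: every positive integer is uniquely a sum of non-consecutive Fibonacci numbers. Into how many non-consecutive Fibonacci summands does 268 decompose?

Greedy algorithm:
233 ≤ 268 < 377, so take 233; remainder 35
34 ≤ 35 < 55, so take 34; remainder 1
1 ≤ 1 < 2, so take 1; remainder 0
268 = 233 + 34 + 1, which has 3 terms.

3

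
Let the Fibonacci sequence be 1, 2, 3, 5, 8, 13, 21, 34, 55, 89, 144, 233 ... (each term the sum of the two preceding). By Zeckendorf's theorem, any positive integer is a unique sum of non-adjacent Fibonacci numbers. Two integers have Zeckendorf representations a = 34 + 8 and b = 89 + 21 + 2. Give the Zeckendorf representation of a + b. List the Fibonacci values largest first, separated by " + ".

The two numbers are 42 and 112, so their sum is 154.
Greedily peel off the largest Fibonacci term at each step:
take 144 (≤ 154); 154 − 144 = 10
take 8 (≤ 10); 10 − 8 = 2
take 2 (≤ 2); 2 − 2 = 0

144 + 8 + 2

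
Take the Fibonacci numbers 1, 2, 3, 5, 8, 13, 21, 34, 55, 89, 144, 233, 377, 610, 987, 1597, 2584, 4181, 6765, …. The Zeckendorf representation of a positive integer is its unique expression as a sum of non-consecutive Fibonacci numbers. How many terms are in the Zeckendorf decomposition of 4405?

Greedily peel off the largest Fibonacci term at each step:
take 4181 (≤ 4405); 4405 − 4181 = 224
take 144 (≤ 224); 224 − 144 = 80
take 55 (≤ 80); 80 − 55 = 25
take 21 (≤ 25); 25 − 21 = 4
take 3 (≤ 4); 4 − 3 = 1
take 1 (≤ 1); 1 − 1 = 0
4405 = 4181 + 144 + 55 + 21 + 3 + 1, which has 6 terms.

6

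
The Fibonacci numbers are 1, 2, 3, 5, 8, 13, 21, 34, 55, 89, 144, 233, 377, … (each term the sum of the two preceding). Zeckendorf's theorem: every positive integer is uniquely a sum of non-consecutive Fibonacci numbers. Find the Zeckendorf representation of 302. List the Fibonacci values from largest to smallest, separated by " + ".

233 + 55 + 13 + 1

largest Fibonacci ≤ 302 is 233; 302 − 233 = 69
largest Fibonacci ≤ 69 is 55; 69 − 55 = 14
largest Fibonacci ≤ 14 is 13; 14 − 13 = 1
largest Fibonacci ≤ 1 is 1; 1 − 1 = 0
So 302 = 233 + 55 + 13 + 1, with no two terms consecutive in the sequence.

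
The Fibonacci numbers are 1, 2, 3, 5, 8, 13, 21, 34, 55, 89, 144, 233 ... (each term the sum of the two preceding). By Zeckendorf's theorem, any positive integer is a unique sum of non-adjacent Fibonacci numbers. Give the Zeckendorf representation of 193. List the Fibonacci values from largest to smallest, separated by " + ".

144 + 34 + 13 + 2

Repeatedly subtract the largest Fibonacci number that fits:
take 144 (≤ 193); 193 − 144 = 49
take 34 (≤ 49); 49 − 34 = 15
take 13 (≤ 15); 15 − 13 = 2
take 2 (≤ 2); 2 − 2 = 0
So 193 = 144 + 34 + 13 + 2, with no two terms consecutive in the sequence.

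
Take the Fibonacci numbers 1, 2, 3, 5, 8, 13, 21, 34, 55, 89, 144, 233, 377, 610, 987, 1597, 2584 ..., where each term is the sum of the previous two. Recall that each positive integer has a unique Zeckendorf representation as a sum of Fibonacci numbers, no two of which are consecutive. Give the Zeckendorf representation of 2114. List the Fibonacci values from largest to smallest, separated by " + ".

Greedily peel off the largest Fibonacci term at each step:
2114: greatest Fibonacci not exceeding it is 1597, leaving 517
517: greatest Fibonacci not exceeding it is 377, leaving 140
140: greatest Fibonacci not exceeding it is 89, leaving 51
51: greatest Fibonacci not exceeding it is 34, leaving 17
17: greatest Fibonacci not exceeding it is 13, leaving 4
4: greatest Fibonacci not exceeding it is 3, leaving 1
1: greatest Fibonacci not exceeding it is 1, leaving 0
So 2114 = 1597 + 377 + 89 + 34 + 13 + 3 + 1, with no two terms consecutive in the sequence.

1597 + 377 + 89 + 34 + 13 + 3 + 1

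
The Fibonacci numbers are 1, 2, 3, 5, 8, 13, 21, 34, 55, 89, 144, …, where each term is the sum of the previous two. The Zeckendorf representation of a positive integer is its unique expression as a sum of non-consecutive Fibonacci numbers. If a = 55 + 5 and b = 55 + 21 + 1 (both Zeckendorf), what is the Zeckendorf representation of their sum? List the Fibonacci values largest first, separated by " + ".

The two numbers are 60 and 77, so their sum is 137.
137: greatest Fibonacci not exceeding it is 89, leaving 48
48: greatest Fibonacci not exceeding it is 34, leaving 14
14: greatest Fibonacci not exceeding it is 13, leaving 1
1: greatest Fibonacci not exceeding it is 1, leaving 0

89 + 34 + 13 + 1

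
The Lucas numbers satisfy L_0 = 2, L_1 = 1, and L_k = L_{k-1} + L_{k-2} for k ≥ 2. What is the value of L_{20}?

Iterating the recurrence up to L_{16} = 2207 and L_{15} = 1364:
L_{17} = L_{16} + L_{15} = 2207 + 1364 = 3571
L_{18} = L_{17} + L_{16} = 3571 + 2207 = 5778
L_{19} = L_{18} + L_{17} = 5778 + 3571 = 9349
L_{20} = L_{19} + L_{18} = 9349 + 5778 = 15127

15127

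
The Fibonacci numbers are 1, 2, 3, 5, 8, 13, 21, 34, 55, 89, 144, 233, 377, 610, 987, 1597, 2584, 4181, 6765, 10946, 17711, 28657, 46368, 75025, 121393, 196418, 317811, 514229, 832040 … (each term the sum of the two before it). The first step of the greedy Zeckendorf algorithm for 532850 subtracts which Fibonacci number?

514229

514229 ≤ 532850 < 832040, so the largest Fibonacci number not exceeding 532850 is 514229.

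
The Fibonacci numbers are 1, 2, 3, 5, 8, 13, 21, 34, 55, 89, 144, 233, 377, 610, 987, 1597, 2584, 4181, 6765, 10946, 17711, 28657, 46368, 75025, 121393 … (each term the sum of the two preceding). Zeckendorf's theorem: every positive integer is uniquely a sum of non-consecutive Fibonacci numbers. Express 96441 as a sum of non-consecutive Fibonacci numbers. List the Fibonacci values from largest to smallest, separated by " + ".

75025 + 17711 + 2584 + 987 + 89 + 34 + 8 + 3

subtract 75025 from 96441: 21416 remains
subtract 17711 from 21416: 3705 remains
subtract 2584 from 3705: 1121 remains
subtract 987 from 1121: 134 remains
subtract 89 from 134: 45 remains
subtract 34 from 45: 11 remains
subtract 8 from 11: 3 remains
subtract 3 from 3: 0 remains
So 96441 = 75025 + 17711 + 2584 + 987 + 89 + 34 + 8 + 3, with no two terms consecutive in the sequence.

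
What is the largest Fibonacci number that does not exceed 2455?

1597 ≤ 2455 < 2584, so the largest Fibonacci number not exceeding 2455 is 1597.

1597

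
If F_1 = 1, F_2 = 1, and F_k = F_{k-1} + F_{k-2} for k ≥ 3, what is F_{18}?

Iterating the recurrence up to F_{12} = 144 and F_{11} = 89:
F_{13} = F_{12} + F_{11} = 144 + 89 = 233
F_{14} = F_{13} + F_{12} = 233 + 144 = 377
F_{15} = F_{14} + F_{13} = 377 + 233 = 610
F_{16} = F_{15} + F_{14} = 610 + 377 = 987
F_{17} = F_{16} + F_{15} = 987 + 610 = 1597
F_{18} = F_{17} + F_{16} = 1597 + 987 = 2584

2584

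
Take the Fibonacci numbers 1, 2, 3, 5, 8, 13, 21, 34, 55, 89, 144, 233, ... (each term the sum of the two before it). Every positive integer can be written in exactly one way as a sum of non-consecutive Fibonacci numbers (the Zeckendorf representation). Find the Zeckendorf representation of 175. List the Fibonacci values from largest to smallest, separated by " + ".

144 + 21 + 8 + 2

largest Fibonacci ≤ 175 is 144; 175 − 144 = 31
largest Fibonacci ≤ 31 is 21; 31 − 21 = 10
largest Fibonacci ≤ 10 is 8; 10 − 8 = 2
largest Fibonacci ≤ 2 is 2; 2 − 2 = 0
So 175 = 144 + 21 + 8 + 2, with no two terms consecutive in the sequence.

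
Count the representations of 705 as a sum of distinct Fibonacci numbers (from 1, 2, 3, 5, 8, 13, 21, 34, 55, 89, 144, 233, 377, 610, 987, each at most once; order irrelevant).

Starting from the Zeckendorf form and repeatedly splitting a term F_k into F_{k−1} + F_{k−2} (when neither is already used) reaches every representation.
705 = 610+89+5+1 = 610+89+3+2+1 = 610+55+34+5+1 = 377+233+89+5+1 = 610+55+34+3+2+1 = … (14 more), for 19 in all.

19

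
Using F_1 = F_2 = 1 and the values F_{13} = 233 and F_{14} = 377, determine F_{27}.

196418

By F_{2k+1} = F_k² + F_{k+1}²: F_{27} = 233² + 377² = 54289 + 142129 = 196418.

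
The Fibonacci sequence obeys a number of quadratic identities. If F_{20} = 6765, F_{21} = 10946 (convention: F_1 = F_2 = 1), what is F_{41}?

165580141

By the addition formula F_{m+n} = F_m F_{n+1} + F_{m−1} F_n with m=21, n=20: F_{41} = 10946·10946 + 6765·6765 = 119814916 + 45765225 = 165580141.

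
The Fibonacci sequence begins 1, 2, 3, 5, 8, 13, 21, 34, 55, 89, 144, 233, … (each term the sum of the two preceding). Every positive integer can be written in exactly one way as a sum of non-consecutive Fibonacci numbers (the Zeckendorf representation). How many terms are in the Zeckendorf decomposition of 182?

4

144 ≤ 182 < 233, so take 144; remainder 38
34 ≤ 38 < 55, so take 34; remainder 4
3 ≤ 4 < 5, so take 3; remainder 1
1 ≤ 1 < 2, so take 1; remainder 0
182 = 144 + 34 + 3 + 1, which has 4 terms.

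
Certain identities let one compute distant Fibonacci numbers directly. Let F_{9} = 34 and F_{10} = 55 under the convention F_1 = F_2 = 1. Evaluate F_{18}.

2584

By the doubling identity F_{2k} = F_k(2F_{k+1} − F_k): F_{18} = 34·(2·55 − 34) = 34·76 = 2584.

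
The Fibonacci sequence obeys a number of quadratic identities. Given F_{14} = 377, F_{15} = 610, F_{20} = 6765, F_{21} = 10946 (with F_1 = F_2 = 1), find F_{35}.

9227465

By the addition formula F_{m+n} = F_m F_{n+1} + F_{m−1} F_n with m=15, n=20: F_{35} = 610·10946 + 377·6765 = 6677060 + 2550405 = 9227465.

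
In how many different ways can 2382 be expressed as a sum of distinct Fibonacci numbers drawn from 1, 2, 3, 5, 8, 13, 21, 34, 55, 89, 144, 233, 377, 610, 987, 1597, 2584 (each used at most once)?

21

Starting from the Zeckendorf form and repeatedly splitting a term F_k into F_{k−1} + F_{k−2} (when neither is already used) reaches every representation.
2382 = 1597+610+144+21+8+2 = 1597+610+144+21+5+3+2 = 1597+610+89+55+21+8+2 = … (18 more), for 21 in all.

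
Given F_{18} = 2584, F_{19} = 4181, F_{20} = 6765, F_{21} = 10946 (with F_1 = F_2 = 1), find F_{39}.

63245986

By the addition formula F_{m+n} = F_m F_{n+1} + F_{m−1} F_n with m=19, n=20: F_{39} = 4181·10946 + 2584·6765 = 45765226 + 17480760 = 63245986.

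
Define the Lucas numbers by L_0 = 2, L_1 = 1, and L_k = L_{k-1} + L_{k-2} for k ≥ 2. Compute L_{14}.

Iterating the recurrence up to L_{7} = 29 and L_{6} = 18:
L_{8} = L_{7} + L_{6} = 29 + 18 = 47
L_{9} = L_{8} + L_{7} = 47 + 29 = 76
L_{10} = L_{9} + L_{8} = 76 + 47 = 123
L_{11} = L_{10} + L_{9} = 123 + 76 = 199
L_{12} = L_{11} + L_{10} = 199 + 123 = 322
L_{13} = L_{12} + L_{11} = 322 + 199 = 521
L_{14} = L_{13} + L_{12} = 521 + 322 = 843

843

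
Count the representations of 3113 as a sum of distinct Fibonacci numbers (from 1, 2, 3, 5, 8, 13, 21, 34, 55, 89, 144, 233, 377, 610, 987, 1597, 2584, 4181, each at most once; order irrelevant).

46

Each representation comes from the Zeckendorf form by replacing some F_k with F_{k−1} + F_{k−2} where possible.
3113 = 2584+377+144+8 = 2584+377+144+5+3 = 2584+377+89+55+8 = 2584+377+144+5+2+1 = 2584+377+89+55+5+3 = … (41 more), for 46 in all.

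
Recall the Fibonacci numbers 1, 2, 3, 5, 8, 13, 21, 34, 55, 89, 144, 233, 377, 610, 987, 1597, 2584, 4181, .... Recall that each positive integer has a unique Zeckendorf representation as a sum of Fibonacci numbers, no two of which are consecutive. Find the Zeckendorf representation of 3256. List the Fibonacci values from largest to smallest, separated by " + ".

2584 + 610 + 55 + 5 + 2

2584 ≤ 3256 < 4181, so take 2584; remainder 672
610 ≤ 672 < 987, so take 610; remainder 62
55 ≤ 62 < 89, so take 55; remainder 7
5 ≤ 7 < 8, so take 5; remainder 2
2 ≤ 2 < 3, so take 2; remainder 0
So 3256 = 2584 + 610 + 55 + 5 + 2, with no two terms consecutive in the sequence.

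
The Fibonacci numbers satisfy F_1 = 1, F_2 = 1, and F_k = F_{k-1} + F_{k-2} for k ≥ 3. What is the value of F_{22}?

Iterating the recurrence up to F_{16} = 987 and F_{15} = 610:
F_{17} = F_{16} + F_{15} = 987 + 610 = 1597
F_{18} = F_{17} + F_{16} = 1597 + 987 = 2584
F_{19} = F_{18} + F_{17} = 2584 + 1597 = 4181
F_{20} = F_{19} + F_{18} = 4181 + 2584 = 6765
F_{21} = F_{20} + F_{19} = 6765 + 4181 = 10946
F_{22} = F_{21} + F_{20} = 10946 + 6765 = 17711

17711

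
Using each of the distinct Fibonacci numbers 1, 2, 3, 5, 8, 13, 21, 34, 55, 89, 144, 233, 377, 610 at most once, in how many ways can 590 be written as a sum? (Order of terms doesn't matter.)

Each representation comes from the Zeckendorf form by replacing some F_k with F_{k−1} + F_{k−2} where possible.
590 = 377+144+55+13+1 = 377+144+55+8+5+1 = 377+144+34+21+13+1 = … (9 more), for 12 in all.

12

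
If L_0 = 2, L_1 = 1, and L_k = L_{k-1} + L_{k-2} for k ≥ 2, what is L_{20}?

Iterating the recurrence up to L_{14} = 843 and L_{13} = 521:
L_{15} = L_{14} + L_{13} = 843 + 521 = 1364
L_{16} = L_{15} + L_{14} = 1364 + 843 = 2207
L_{17} = L_{16} + L_{15} = 2207 + 1364 = 3571
L_{18} = L_{17} + L_{16} = 3571 + 2207 = 5778
L_{19} = L_{18} + L_{17} = 5778 + 3571 = 9349
L_{20} = L_{19} + L_{18} = 9349 + 5778 = 15127

15127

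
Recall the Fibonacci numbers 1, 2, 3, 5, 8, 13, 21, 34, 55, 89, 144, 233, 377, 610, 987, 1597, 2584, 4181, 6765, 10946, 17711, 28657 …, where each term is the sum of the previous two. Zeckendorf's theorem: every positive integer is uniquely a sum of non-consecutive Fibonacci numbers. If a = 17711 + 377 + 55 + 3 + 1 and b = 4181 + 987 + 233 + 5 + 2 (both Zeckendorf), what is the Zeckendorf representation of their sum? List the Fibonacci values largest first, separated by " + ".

The two numbers are 18147 and 5408, so their sum is 23555.
Repeatedly subtract the largest Fibonacci number that fits:
17711 ≤ 23555 < 28657, so take 17711; remainder 5844
4181 ≤ 5844 < 6765, so take 4181; remainder 1663
1597 ≤ 1663 < 2584, so take 1597; remainder 66
55 ≤ 66 < 89, so take 55; remainder 11
8 ≤ 11 < 13, so take 8; remainder 3
3 ≤ 3 < 5, so take 3; remainder 0

17711 + 4181 + 1597 + 55 + 8 + 3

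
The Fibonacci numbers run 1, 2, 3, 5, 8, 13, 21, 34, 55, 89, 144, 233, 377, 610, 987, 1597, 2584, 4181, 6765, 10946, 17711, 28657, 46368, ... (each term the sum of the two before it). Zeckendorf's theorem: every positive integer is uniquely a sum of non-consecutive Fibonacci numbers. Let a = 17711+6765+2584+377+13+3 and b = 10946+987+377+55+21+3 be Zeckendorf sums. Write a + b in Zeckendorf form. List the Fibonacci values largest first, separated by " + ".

28657 + 10946 + 233 + 5 + 1

The two numbers are 27453 and 12389, so their sum is 39842.
Repeatedly subtract the largest Fibonacci number that fits:
39842: greatest Fibonacci not exceeding it is 28657, leaving 11185
11185: greatest Fibonacci not exceeding it is 10946, leaving 239
239: greatest Fibonacci not exceeding it is 233, leaving 6
6: greatest Fibonacci not exceeding it is 5, leaving 1
1: greatest Fibonacci not exceeding it is 1, leaving 0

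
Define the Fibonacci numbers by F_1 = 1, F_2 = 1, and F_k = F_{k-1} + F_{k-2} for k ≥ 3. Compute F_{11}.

89

Iterating the recurrence up to F_{7} = 13 and F_{6} = 8:
F_{8} = F_{7} + F_{6} = 13 + 8 = 21
F_{9} = F_{8} + F_{7} = 21 + 13 = 34
F_{10} = F_{9} + F_{8} = 34 + 21 = 55
F_{11} = F_{10} + F_{9} = 55 + 34 = 89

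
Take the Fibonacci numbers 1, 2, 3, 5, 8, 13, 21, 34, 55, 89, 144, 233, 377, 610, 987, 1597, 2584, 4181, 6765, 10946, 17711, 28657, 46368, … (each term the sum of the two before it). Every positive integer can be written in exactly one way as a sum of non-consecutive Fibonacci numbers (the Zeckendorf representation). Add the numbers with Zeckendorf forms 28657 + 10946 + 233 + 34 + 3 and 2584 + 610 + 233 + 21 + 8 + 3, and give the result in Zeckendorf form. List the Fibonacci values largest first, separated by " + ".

The two numbers are 39873 and 3459, so their sum is 43332.
take 28657 (≤ 43332); 43332 − 28657 = 14675
take 10946 (≤ 14675); 14675 − 10946 = 3729
take 2584 (≤ 3729); 3729 − 2584 = 1145
take 987 (≤ 1145); 1145 − 987 = 158
take 144 (≤ 158); 158 − 144 = 14
take 13 (≤ 14); 14 − 13 = 1
take 1 (≤ 1); 1 − 1 = 0

28657 + 10946 + 2584 + 987 + 144 + 13 + 1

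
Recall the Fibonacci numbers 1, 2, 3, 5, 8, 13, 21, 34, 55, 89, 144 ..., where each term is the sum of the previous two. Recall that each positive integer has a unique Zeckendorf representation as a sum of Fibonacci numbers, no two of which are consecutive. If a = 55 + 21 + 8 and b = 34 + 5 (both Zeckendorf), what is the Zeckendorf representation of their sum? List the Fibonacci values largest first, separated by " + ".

89 + 34

The two numbers are 84 and 39, so their sum is 123.
123 − 89 = 34
34 − 34 = 0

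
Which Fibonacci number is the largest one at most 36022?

28657 ≤ 36022 < 46368, so the largest Fibonacci number not exceeding 36022 is 28657.

28657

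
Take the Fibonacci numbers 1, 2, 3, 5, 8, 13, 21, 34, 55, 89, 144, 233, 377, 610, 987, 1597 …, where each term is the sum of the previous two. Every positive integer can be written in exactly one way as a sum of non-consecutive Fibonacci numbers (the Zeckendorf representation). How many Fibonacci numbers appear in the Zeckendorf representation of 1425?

1425 − 987 = 438
438 − 377 = 61
61 − 55 = 6
6 − 5 = 1
1 − 1 = 0
1425 = 987 + 377 + 55 + 5 + 1, which has 5 terms.

5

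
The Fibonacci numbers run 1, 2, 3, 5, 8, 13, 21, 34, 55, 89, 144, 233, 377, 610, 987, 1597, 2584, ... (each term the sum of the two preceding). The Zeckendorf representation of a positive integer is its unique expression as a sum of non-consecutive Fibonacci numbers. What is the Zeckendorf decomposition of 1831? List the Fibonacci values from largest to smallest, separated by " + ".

Greedy algorithm:
largest Fibonacci ≤ 1831 is 1597; 1831 − 1597 = 234
largest Fibonacci ≤ 234 is 233; 234 − 233 = 1
largest Fibonacci ≤ 1 is 1; 1 − 1 = 0
So 1831 = 1597 + 233 + 1, with no two terms consecutive in the sequence.

1597 + 233 + 1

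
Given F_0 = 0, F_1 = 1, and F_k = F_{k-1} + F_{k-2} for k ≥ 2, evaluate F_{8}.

21

F_{2} = F_{1} + F_{0} = 1 + 0 = 1
F_{3} = F_{2} + F_{1} = 1 + 1 = 2
F_{4} = F_{3} + F_{2} = 2 + 1 = 3
F_{5} = F_{4} + F_{3} = 3 + 2 = 5
F_{6} = F_{5} + F_{4} = 5 + 3 = 8
F_{7} = F_{6} + F_{5} = 8 + 5 = 13
F_{8} = F_{7} + F_{6} = 13 + 8 = 21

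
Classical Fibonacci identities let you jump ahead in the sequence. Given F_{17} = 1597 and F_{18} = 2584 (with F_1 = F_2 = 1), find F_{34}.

By the doubling identity F_{2k} = F_k(2F_{k+1} − F_k): F_{34} = 1597·(2·2584 − 1597) = 1597·3571 = 5702887.

5702887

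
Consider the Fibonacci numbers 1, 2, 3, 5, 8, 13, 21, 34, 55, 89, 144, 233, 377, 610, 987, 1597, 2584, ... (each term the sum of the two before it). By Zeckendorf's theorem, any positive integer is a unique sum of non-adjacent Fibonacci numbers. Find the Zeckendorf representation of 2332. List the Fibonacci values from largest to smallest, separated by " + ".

Greedy algorithm:
largest Fibonacci ≤ 2332 is 1597; 2332 − 1597 = 735
largest Fibonacci ≤ 735 is 610; 735 − 610 = 125
largest Fibonacci ≤ 125 is 89; 125 − 89 = 36
largest Fibonacci ≤ 36 is 34; 36 − 34 = 2
largest Fibonacci ≤ 2 is 2; 2 − 2 = 0
So 2332 = 1597 + 610 + 89 + 34 + 2, with no two terms consecutive in the sequence.

1597 + 610 + 89 + 34 + 2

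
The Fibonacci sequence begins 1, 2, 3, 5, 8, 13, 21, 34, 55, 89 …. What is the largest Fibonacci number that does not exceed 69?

55

55 ≤ 69 < 89, so the largest Fibonacci number not exceeding 69 is 55.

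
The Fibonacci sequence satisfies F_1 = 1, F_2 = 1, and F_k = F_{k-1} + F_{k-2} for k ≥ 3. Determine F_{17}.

Iterating the recurrence up to F_{9} = 34 and F_{8} = 21:
F_{10} = F_{9} + F_{8} = 34 + 21 = 55
F_{11} = F_{10} + F_{9} = 55 + 34 = 89
F_{12} = F_{11} + F_{10} = 89 + 55 = 144
F_{13} = F_{12} + F_{11} = 144 + 89 = 233
F_{14} = F_{13} + F_{12} = 233 + 144 = 377
F_{15} = F_{14} + F_{13} = 377 + 233 = 610
F_{16} = F_{15} + F_{14} = 610 + 377 = 987
F_{17} = F_{16} + F_{15} = 987 + 610 = 1597

1597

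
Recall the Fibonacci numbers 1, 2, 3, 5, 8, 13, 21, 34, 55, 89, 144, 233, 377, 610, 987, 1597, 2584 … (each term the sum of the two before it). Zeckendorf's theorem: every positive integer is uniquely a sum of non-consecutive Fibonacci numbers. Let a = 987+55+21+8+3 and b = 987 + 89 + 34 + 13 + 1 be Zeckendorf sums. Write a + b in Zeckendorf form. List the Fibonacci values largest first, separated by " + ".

The two numbers are 1074 and 1124, so their sum is 2198.
Repeatedly subtract the largest Fibonacci number that fits:
largest Fibonacci ≤ 2198 is 1597; 2198 − 1597 = 601
largest Fibonacci ≤ 601 is 377; 601 − 377 = 224
largest Fibonacci ≤ 224 is 144; 224 − 144 = 80
largest Fibonacci ≤ 80 is 55; 80 − 55 = 25
largest Fibonacci ≤ 25 is 21; 25 − 21 = 4
largest Fibonacci ≤ 4 is 3; 4 − 3 = 1
largest Fibonacci ≤ 1 is 1; 1 − 1 = 0

1597 + 377 + 144 + 55 + 21 + 3 + 1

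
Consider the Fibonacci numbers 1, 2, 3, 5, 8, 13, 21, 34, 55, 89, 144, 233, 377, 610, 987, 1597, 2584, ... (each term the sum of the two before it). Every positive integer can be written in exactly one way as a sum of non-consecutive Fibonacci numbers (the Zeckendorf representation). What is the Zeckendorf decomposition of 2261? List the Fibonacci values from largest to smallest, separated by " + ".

1597 + 610 + 34 + 13 + 5 + 2

Greedy algorithm:
largest Fibonacci ≤ 2261 is 1597; 2261 − 1597 = 664
largest Fibonacci ≤ 664 is 610; 664 − 610 = 54
largest Fibonacci ≤ 54 is 34; 54 − 34 = 20
largest Fibonacci ≤ 20 is 13; 20 − 13 = 7
largest Fibonacci ≤ 7 is 5; 7 − 5 = 2
largest Fibonacci ≤ 2 is 2; 2 − 2 = 0
So 2261 = 1597 + 610 + 34 + 13 + 5 + 2, with no two terms consecutive in the sequence.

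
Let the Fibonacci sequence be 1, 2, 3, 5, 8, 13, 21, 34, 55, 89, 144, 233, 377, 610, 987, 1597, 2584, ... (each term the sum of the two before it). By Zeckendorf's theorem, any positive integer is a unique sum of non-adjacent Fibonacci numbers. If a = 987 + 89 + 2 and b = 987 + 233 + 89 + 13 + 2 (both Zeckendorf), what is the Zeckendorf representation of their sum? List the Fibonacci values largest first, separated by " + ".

1597 + 610 + 144 + 34 + 13 + 3 + 1

The two numbers are 1078 and 1324, so their sum is 2402.
take 1597 (≤ 2402); 2402 − 1597 = 805
take 610 (≤ 805); 805 − 610 = 195
take 144 (≤ 195); 195 − 144 = 51
take 34 (≤ 51); 51 − 34 = 17
take 13 (≤ 17); 17 − 13 = 4
take 3 (≤ 4); 4 − 3 = 1
take 1 (≤ 1); 1 − 1 = 0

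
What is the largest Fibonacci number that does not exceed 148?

144

144 ≤ 148 < 233, so the largest Fibonacci number not exceeding 148 is 144.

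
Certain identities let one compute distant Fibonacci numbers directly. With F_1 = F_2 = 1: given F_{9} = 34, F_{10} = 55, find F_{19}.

By the addition formula F_{m+n} = F_m F_{n+1} + F_{m−1} F_n with m=10, n=9: F_{19} = 55·55 + 34·34 = 3025 + 1156 = 4181.

4181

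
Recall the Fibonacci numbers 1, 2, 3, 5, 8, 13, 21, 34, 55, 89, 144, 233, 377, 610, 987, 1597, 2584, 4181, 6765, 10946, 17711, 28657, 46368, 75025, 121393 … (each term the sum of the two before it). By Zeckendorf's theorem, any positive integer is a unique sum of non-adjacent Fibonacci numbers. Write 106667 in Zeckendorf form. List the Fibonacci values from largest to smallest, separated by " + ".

Repeatedly subtract the largest Fibonacci number that fits:
75025 ≤ 106667 < 121393, so take 75025; remainder 31642
28657 ≤ 31642 < 46368, so take 28657; remainder 2985
2584 ≤ 2985 < 4181, so take 2584; remainder 401
377 ≤ 401 < 610, so take 377; remainder 24
21 ≤ 24 < 34, so take 21; remainder 3
3 ≤ 3 < 5, so take 3; remainder 0
So 106667 = 75025 + 28657 + 2584 + 377 + 21 + 3, with no two terms consecutive in the sequence.

75025 + 28657 + 2584 + 377 + 21 + 3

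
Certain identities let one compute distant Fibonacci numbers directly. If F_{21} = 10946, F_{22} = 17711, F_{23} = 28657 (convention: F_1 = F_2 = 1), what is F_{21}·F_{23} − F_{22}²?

1

10946·28657 − 17711² = 313679522 − 313679521 = 1. (Cassini's identity: F_{k−1}F_{k+1} − F_k² = (−1)^k.)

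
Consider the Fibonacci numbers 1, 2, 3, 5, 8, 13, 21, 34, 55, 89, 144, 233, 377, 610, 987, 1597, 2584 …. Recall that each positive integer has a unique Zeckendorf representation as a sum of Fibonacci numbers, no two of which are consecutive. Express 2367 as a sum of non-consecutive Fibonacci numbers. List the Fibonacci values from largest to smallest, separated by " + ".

2367 − 1597 = 770
770 − 610 = 160
160 − 144 = 16
16 − 13 = 3
3 − 3 = 0
So 2367 = 1597 + 610 + 144 + 13 + 3, with no two terms consecutive in the sequence.

1597 + 610 + 144 + 13 + 3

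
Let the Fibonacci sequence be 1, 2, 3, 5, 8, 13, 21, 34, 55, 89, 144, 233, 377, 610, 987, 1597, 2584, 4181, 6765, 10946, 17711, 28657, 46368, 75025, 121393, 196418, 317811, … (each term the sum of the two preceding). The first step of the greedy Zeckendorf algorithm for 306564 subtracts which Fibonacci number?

196418 ≤ 306564 < 317811, so the largest Fibonacci number not exceeding 306564 is 196418.

196418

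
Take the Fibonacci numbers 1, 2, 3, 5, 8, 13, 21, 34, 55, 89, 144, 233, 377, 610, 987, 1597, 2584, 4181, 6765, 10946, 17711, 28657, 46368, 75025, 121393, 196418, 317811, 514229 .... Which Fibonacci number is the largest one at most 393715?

317811 ≤ 393715 < 514229, so the largest Fibonacci number not exceeding 393715 is 317811.

317811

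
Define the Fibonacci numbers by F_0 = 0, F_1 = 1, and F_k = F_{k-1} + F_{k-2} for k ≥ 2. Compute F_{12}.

144

Iterating the recurrence up to F_{7} = 13 and F_{6} = 8:
F_{8} = F_{7} + F_{6} = 13 + 8 = 21
F_{9} = F_{8} + F_{7} = 21 + 13 = 34
F_{10} = F_{9} + F_{8} = 34 + 21 = 55
F_{11} = F_{10} + F_{9} = 55 + 34 = 89
F_{12} = F_{11} + F_{10} = 89 + 55 = 144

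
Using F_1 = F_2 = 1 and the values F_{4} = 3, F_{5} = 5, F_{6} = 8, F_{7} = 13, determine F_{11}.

By the addition formula F_{m+n} = F_m F_{n+1} + F_{m−1} F_n with m=5, n=6: F_{11} = 5·13 + 3·8 = 65 + 24 = 89.

89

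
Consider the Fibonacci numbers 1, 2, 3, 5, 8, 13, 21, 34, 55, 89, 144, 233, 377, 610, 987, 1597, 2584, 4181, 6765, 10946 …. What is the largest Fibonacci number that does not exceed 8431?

6765

6765 ≤ 8431 < 10946, so the largest Fibonacci number not exceeding 8431 is 6765.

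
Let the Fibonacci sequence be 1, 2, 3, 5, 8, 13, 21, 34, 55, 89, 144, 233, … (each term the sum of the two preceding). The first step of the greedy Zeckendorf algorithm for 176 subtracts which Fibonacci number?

144

144 ≤ 176 < 233, so the largest Fibonacci number not exceeding 176 is 144.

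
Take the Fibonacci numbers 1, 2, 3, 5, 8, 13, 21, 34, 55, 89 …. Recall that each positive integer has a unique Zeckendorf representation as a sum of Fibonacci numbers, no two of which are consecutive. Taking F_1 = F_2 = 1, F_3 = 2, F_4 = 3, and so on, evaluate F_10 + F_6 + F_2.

F_10 + F_6 + F_2 = 55 + 8 + 1 = 64.

64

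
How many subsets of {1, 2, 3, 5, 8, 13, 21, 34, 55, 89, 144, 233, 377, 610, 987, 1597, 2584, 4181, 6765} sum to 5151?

5151 = 4181+610+233+89+34+3+1 = 4181+610+233+89+21+13+3+1 = 2584+1597+610+233+89+34+3+1 = 4181+610+233+89+21+8+5+3+1 = 4181+610+233+55+34+21+13+3+1 = … (15 more), for 20 in all.

20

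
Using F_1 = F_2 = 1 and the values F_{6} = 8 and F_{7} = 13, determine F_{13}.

233

By F_{2k+1} = F_k² + F_{k+1}²: F_{13} = 8² + 13² = 64 + 169 = 233.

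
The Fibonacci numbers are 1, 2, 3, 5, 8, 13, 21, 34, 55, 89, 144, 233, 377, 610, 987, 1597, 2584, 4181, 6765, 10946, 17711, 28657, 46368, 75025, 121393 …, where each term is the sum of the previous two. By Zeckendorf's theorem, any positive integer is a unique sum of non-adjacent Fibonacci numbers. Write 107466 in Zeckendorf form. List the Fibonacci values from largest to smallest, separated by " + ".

Greedy algorithm:
75025 ≤ 107466 < 121393, so take 75025; remainder 32441
28657 ≤ 32441 < 46368, so take 28657; remainder 3784
2584 ≤ 3784 < 4181, so take 2584; remainder 1200
987 ≤ 1200 < 1597, so take 987; remainder 213
144 ≤ 213 < 233, so take 144; remainder 69
55 ≤ 69 < 89, so take 55; remainder 14
13 ≤ 14 < 21, so take 13; remainder 1
1 ≤ 1 < 2, so take 1; remainder 0
So 107466 = 75025 + 28657 + 2584 + 987 + 144 + 55 + 13 + 1, with no two terms consecutive in the sequence.

75025 + 28657 + 2584 + 987 + 144 + 55 + 13 + 1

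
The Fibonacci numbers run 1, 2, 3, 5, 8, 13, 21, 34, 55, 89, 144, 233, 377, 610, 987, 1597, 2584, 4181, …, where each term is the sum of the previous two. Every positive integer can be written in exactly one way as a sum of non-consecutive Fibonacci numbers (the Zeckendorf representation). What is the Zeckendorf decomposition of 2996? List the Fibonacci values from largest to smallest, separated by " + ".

largest Fibonacci ≤ 2996 is 2584; 2996 − 2584 = 412
largest Fibonacci ≤ 412 is 377; 412 − 377 = 35
largest Fibonacci ≤ 35 is 34; 35 − 34 = 1
largest Fibonacci ≤ 1 is 1; 1 − 1 = 0
So 2996 = 2584 + 377 + 34 + 1, with no two terms consecutive in the sequence.

2584 + 377 + 34 + 1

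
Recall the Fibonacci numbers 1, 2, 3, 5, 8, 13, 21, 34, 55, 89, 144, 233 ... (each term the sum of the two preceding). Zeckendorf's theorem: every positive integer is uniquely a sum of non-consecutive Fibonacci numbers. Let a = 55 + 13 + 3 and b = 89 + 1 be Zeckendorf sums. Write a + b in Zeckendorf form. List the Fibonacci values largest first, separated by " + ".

144 + 13 + 3 + 1

The two numbers are 71 and 90, so their sum is 161.
subtract 144 from 161: 17 remains
subtract 13 from 17: 4 remains
subtract 3 from 4: 1 remains
subtract 1 from 1: 0 remains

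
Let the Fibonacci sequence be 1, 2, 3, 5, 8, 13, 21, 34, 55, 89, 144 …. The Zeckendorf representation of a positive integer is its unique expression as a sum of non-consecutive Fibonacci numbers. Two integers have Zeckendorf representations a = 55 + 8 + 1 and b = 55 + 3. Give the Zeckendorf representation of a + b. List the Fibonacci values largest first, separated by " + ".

The two numbers are 64 and 58, so their sum is 122.
subtract 89 from 122: 33 remains
subtract 21 from 33: 12 remains
subtract 8 from 12: 4 remains
subtract 3 from 4: 1 remains
subtract 1 from 1: 0 remains

89 + 21 + 8 + 3 + 1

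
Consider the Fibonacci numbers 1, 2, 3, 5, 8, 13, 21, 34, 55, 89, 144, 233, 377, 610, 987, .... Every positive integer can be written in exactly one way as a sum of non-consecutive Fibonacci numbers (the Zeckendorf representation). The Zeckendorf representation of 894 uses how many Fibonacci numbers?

Greedy algorithm:
894: greatest Fibonacci not exceeding it is 610, leaving 284
284: greatest Fibonacci not exceeding it is 233, leaving 51
51: greatest Fibonacci not exceeding it is 34, leaving 17
17: greatest Fibonacci not exceeding it is 13, leaving 4
4: greatest Fibonacci not exceeding it is 3, leaving 1
1: greatest Fibonacci not exceeding it is 1, leaving 0
894 = 610 + 233 + 34 + 13 + 3 + 1, which has 6 terms.

6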